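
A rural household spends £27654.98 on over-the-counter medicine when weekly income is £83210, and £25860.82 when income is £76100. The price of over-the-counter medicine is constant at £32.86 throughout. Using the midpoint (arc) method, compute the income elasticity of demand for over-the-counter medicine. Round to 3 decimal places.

0.751

With a constant price, Q₁ = 27654.98/32.86 = 841.600 and Q₂ = 25860.82/32.86 = 787.000 (equivalently, work directly with expenditure since P cancels).
Midpoint %ΔQ = (25860.82 − 27654.98)/26757.90 = -0.06705; midpoint %ΔI = (76100 − 83210)/79655 = -0.08926.
η = -0.06705 / -0.08926 = 0.751.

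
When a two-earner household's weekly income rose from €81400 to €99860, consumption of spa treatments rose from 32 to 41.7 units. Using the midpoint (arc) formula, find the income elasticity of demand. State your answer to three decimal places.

1.292

ΔQ = 41.7 − 32 = 9.7; midpoint Q̄ = (32 + 41.7)/2 = 36.85.
ΔI = 99860 − 81400 = 18460; midpoint Ī = (81400 + 99860)/2 = 90630.
η = (ΔQ/Q̄) ÷ (ΔI/Ī) = (9.7/36.85) ÷ (18460/90630) = 1.292.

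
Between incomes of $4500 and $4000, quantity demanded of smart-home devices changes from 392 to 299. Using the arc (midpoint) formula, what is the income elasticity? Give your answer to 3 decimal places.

ΔQ = 299 − 392 = -93; midpoint Q̄ = (392 + 299)/2 = 345.5.
ΔI = 4000 − 4500 = -500; midpoint Ī = (4500 + 4000)/2 = 4250.
η = (ΔQ/Q̄) ÷ (ΔI/Ī) = (-93/345.5) ÷ (-500/4250) = 2.288.

2.288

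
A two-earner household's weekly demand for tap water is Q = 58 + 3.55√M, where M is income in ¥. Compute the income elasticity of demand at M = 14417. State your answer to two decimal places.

At M = 14417: Q = 484.251.
dQ/dM = 3.55/(2√M) = 0.0147829 at this income.
η = (dQ/dM)·(M/Q) = 0.0147829 × (14417/484.251) = 0.44.

0.44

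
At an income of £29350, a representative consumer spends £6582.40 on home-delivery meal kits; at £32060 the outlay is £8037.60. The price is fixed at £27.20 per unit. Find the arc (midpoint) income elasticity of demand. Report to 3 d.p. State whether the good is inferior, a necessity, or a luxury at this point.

With a constant price, Q₁ = 6582.40/27.20 = 242.000 and Q₂ = 8037.60/27.20 = 295.500 (equivalently, work directly with expenditure since P cancels).
Midpoint %ΔQ = (8037.60 − 6582.40)/7310.00 = 0.19907; midpoint %ΔI = (32060 − 29350)/30705 = 0.08826.
η = 0.19907 / 0.08826 = 2.256.
η > 1 ⇒ luxury.

2.256 (luxury)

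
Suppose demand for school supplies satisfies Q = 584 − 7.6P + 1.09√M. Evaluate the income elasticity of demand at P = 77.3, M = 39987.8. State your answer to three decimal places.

0.508

At P = 77.3, M = 39987.8: Q = 214.487.
Holding P constant, ∂Q/∂M = 1.09/(2√M) = 0.00272542.
η_M = (∂Q/∂M)·(M/Q) = 0.00272542 × (39987.8/214.487) = 0.508.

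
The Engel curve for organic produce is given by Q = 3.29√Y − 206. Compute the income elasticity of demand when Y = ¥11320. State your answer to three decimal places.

At Y = 11320: Q = 144.041.
dQ/dY = 3.29/(2√Y) = 0.0154612 at this income.
η = (dQ/dY)·(Y/Q) = 0.0154612 × (11320/144.041) = 1.215.

1.215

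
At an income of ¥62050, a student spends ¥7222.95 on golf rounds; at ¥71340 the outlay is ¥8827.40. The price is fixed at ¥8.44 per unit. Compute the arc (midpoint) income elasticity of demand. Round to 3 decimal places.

1.435

With a constant price, Q₁ = 7222.95/8.44 = 855.800 and Q₂ = 8827.40/8.44 = 1045.900 (equivalently, work directly with expenditure since P cancels).
Midpoint %ΔQ = (8827.40 − 7222.95)/8025.17 = 0.19993; midpoint %ΔI = (71340 − 62050)/66695 = 0.13929.
η = 0.19993 / 0.13929 = 1.435.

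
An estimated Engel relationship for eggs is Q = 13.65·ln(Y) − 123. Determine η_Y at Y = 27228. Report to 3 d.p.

At Y = 27228: Q = 16.394.
dQ/dY = 13.65/Y = 0.000501322 at this income.
η = (dQ/dY)·(Y/Q) = 0.000501322 × (27228/16.394) = 0.833.

0.833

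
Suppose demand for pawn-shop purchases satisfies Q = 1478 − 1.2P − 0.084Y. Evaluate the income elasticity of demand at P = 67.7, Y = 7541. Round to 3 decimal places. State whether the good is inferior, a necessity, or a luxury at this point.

At P = 67.7, Y = 7541: Q = 763.316.
Holding P constant, ∂Q/∂Y = −0.084.
η_Y = (∂Q/∂Y)·(Y/Q) = -0.084 × (7541/763.316) = -0.830.
Since η < 0, this is an inferior good.

-0.830 (inferior good)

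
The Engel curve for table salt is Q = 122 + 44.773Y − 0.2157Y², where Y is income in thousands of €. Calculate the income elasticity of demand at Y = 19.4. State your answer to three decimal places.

0.777

At Y = 19.4: Q = 909.4153.
dQ/dY = 44.773 − 0.4314Y = 36.40384.
η = (dQ/dY)·(Y/Q) = 36.40384 × (19.4/909.4153) = 0.777.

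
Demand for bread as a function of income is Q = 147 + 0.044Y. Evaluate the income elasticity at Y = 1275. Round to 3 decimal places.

At Y = 1275: Q = 203.100.
dQ/dY = 0.044.
η = (dQ/dY)·(Y/Q) = 0.044 × (1275/203.100) = 0.276.

0.276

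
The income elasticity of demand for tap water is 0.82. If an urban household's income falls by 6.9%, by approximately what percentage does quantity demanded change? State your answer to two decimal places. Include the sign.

%ΔQ ≈ η × %ΔI = 0.82 × (-6.9%) = -5.66%.

-5.66%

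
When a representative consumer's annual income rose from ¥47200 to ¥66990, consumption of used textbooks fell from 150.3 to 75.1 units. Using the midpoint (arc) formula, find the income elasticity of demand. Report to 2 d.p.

ΔQ = 75.1 − 150.3 = -75.2; midpoint Q̄ = (150.3 + 75.1)/2 = 112.7.
ΔI = 66990 − 47200 = 19790; midpoint Ī = (47200 + 66990)/2 = 57095.
η = (ΔQ/Q̄) ÷ (ΔI/Ī) = (-75.2/112.7) ÷ (19790/57095) = -1.93.

-1.93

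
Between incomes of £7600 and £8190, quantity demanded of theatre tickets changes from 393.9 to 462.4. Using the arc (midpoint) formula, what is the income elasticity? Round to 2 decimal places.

2.14

ΔQ = 462.4 − 393.9 = 68.5; midpoint Q̄ = (393.9 + 462.4)/2 = 428.15.
ΔI = 8190 − 7600 = 590; midpoint Ī = (7600 + 8190)/2 = 7895.
η = (ΔQ/Q̄) ÷ (ΔI/Ī) = (68.5/428.15) ÷ (590/7895) = 2.14.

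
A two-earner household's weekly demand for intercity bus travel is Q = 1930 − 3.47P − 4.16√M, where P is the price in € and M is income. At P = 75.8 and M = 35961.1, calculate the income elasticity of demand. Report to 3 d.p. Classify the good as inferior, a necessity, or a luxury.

At P = 75.8, M = 35961.1: Q = 878.096.
Holding P constant, ∂Q/∂M = -4.16/(2√M) = -0.0109685.
η_M = (∂Q/∂M)·(M/Q) = -0.0109685 × (35961.1/878.096) = -0.449.
Since η < 0, this is an inferior good.

-0.449 (inferior good)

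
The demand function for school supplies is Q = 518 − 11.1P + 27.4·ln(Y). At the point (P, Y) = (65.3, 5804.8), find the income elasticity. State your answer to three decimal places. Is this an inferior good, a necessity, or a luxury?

At P = 65.3, Y = 5804.8: Q = 30.630.
Holding P constant, ∂Q/∂Y = 27.4/Y = 0.00472023.
η_Y = (∂Q/∂Y)·(Y/Q) = 0.00472023 × (5804.8/30.630) = 0.895.
Since 0 < η < 1, this is a necessity.

0.895 (necessity)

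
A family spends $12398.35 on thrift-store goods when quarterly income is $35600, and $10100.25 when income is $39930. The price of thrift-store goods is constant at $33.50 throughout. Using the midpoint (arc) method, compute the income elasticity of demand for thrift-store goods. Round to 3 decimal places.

-1.782

With a constant price, Q₁ = 12398.35/33.50 = 370.100 and Q₂ = 10100.25/33.50 = 301.500 (equivalently, work directly with expenditure since P cancels).
Midpoint %ΔQ = (10100.25 − 12398.35)/11249.30 = -0.20429; midpoint %ΔI = (39930 − 35600)/37765 = 0.11466.
η = -0.20429 / 0.11466 = -1.782.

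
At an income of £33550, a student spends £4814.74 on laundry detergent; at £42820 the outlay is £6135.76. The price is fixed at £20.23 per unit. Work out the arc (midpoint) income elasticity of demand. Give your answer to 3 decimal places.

With a constant price, Q₁ = 4814.74/20.23 = 238.000 and Q₂ = 6135.76/20.23 = 303.300 (equivalently, work directly with expenditure since P cancels).
Midpoint %ΔQ = (6135.76 − 4814.74)/5475.25 = 0.24127; midpoint %ΔI = (42820 − 33550)/38185 = 0.24277.
η = 0.24127 / 0.24277 = 0.994.

0.994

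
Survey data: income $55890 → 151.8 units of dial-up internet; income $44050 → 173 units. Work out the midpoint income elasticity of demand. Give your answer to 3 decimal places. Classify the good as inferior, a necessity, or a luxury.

-0.551 (inferior good)

ΔQ = 173 − 151.8 = 21.2; midpoint Q̄ = (151.8 + 173)/2 = 162.4.
ΔI = 44050 − 55890 = -11840; midpoint Ī = (55890 + 44050)/2 = 49970.
η = (ΔQ/Q̄) ÷ (ΔI/Ī) = (21.2/162.4) ÷ (-11840/49970) = -0.551.
η < 0 ⇒ inferior good.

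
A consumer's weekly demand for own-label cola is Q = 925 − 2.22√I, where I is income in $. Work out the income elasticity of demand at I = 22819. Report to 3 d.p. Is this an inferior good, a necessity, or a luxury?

At I = 22819: Q = 589.648.
dQ/dI = -2.22/(2√I) = -0.00734809 at this income.
η = (dQ/dI)·(I/Q) = -0.00734809 × (22819/589.648) = -0.284.
Since η < 0, the good is an inferior good.

-0.284 (inferior good)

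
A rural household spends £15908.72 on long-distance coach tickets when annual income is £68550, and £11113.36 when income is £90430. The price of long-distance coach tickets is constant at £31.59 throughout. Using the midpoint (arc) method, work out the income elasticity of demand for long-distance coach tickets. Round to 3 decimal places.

-1.289

With a constant price, Q₁ = 15908.72/31.59 = 503.600 and Q₂ = 11113.36/31.59 = 351.800 (equivalently, work directly with expenditure since P cancels).
Midpoint %ΔQ = (11113.36 − 15908.72)/13511.04 = -0.35492; midpoint %ΔI = (90430 − 68550)/79490 = 0.27525.
η = -0.35492 / 0.27525 = -1.289.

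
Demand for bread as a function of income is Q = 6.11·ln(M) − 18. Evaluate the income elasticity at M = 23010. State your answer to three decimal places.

At M = 23010: Q = 43.367.
dQ/dM = 6.11/M = 0.000265537 at this income.
η = (dQ/dM)·(M/Q) = 0.000265537 × (23010/43.367) = 0.141.

0.141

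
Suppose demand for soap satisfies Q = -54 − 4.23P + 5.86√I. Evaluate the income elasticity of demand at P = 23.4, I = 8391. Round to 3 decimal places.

At P = 23.4, I = 8391: Q = 383.808.
Holding P constant, ∂Q/∂I = 5.86/(2√I) = 0.0319861.
η_I = (∂Q/∂I)·(I/Q) = 0.0319861 × (8391/383.808) = 0.699.

0.699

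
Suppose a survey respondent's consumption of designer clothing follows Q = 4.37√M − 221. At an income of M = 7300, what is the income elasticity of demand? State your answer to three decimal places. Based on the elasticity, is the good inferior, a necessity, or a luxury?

At M = 7300: Q = 152.373.
dQ/dM = 4.37/(2√M) = 0.0255735 at this income.
η = (dQ/dM)·(M/Q) = 0.0255735 × (7300/152.373) = 1.225.
Since η > 1, the good is a luxury.

1.225 (luxury)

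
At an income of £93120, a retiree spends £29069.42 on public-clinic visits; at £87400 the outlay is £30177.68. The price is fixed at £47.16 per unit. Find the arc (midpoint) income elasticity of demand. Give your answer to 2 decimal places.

With a constant price, Q₁ = 29069.42/47.16 = 616.400 and Q₂ = 30177.68/47.16 = 639.900 (equivalently, work directly with expenditure since P cancels).
Midpoint %ΔQ = (30177.68 − 29069.42)/29623.55 = 0.03741; midpoint %ΔI = (87400 − 93120)/90260 = -0.06337.
η = 0.03741 / -0.06337 = -0.59.

-0.59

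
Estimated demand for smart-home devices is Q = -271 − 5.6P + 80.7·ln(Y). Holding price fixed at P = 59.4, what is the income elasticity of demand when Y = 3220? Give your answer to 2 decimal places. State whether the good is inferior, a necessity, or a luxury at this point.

At P = 59.4, Y = 3220: Q = 48.185.
Holding P constant, ∂Q/∂Y = 80.7/Y = 0.0250621.
η_Y = (∂Q/∂Y)·(Y/Q) = 0.0250621 × (3220/48.185) = 1.67.
Since η > 1, this is a luxury.

1.67 (luxury)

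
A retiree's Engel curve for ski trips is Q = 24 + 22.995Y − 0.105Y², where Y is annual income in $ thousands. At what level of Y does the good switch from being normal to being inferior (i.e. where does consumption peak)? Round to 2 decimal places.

109.50

dQ/dY = 22.995 − 0.21Y.
The good is inferior where dQ/dY < 0. Setting dQ/dY = 0 gives Y = 22.995 / 0.21 = 109.50.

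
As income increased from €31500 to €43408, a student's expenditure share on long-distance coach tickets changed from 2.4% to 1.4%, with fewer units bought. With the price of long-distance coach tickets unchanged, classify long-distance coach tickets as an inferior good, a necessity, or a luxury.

inferior good

Quantity demanded falls as income rises, so η < 0.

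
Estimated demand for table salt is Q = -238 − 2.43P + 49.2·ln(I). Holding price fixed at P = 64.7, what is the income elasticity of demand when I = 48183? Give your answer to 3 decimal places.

0.364

At P = 64.7, I = 48183: Q = 135.291.
Holding P constant, ∂Q/∂I = 49.2/I = 0.00102111.
η_I = (∂Q/∂I)·(I/Q) = 0.00102111 × (48183/135.291) = 0.364.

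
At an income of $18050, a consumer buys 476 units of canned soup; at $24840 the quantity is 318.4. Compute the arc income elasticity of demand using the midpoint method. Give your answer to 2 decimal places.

ΔQ = 318.4 − 476 = -157.6; midpoint Q̄ = (476 + 318.4)/2 = 397.2.
ΔI = 24840 − 18050 = 6790; midpoint Ī = (18050 + 24840)/2 = 21445.
η = (ΔQ/Q̄) ÷ (ΔI/Ī) = (-157.6/397.2) ÷ (6790/21445) = -1.25.

-1.25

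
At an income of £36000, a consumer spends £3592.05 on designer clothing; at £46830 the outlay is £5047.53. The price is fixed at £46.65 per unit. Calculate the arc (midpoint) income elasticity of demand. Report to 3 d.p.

1.288

With a constant price, Q₁ = 3592.05/46.65 = 77.000 and Q₂ = 5047.53/46.65 = 108.200 (equivalently, work directly with expenditure since P cancels).
Midpoint %ΔQ = (5047.53 − 3592.05)/4319.79 = 0.33693; midpoint %ΔI = (46830 − 36000)/41415 = 0.26150.
η = 0.33693 / 0.26150 = 1.288.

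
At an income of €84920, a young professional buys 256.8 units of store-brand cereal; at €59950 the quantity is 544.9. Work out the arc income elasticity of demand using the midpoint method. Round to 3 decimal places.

ΔQ = 544.9 − 256.8 = 288.1; midpoint Q̄ = (256.8 + 544.9)/2 = 400.85.
ΔI = 59950 − 84920 = -24970; midpoint Ī = (84920 + 59950)/2 = 72435.
η = (ΔQ/Q̄) ÷ (ΔI/Ī) = (288.1/400.85) ÷ (-24970/72435) = -2.085.

-2.085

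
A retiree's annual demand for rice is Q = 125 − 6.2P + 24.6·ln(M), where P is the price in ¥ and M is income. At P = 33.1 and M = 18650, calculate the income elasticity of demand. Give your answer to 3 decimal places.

At P = 33.1, M = 18650: Q = 161.687.
Holding P constant, ∂Q/∂M = 24.6/M = 0.00131903.
η_M = (∂Q/∂M)·(M/Q) = 0.00131903 × (18650/161.687) = 0.152.

0.152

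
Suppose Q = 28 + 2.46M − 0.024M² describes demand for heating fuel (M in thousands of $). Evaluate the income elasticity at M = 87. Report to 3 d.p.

At M = 87: Q = 60.3640.
dQ/dM = 2.46 − 0.048M = -1.71600.
η = (dQ/dM)·(M/Q) = -1.71600 × (87/60.3640) = -2.473.

-2.473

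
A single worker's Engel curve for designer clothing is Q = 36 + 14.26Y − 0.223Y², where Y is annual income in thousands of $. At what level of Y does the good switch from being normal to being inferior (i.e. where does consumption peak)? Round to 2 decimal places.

31.97

dQ/dY = 14.26 − 0.446Y.
The good is inferior where dQ/dY < 0. Setting dQ/dY = 0 gives Y = 14.26 / 0.446 = 31.97.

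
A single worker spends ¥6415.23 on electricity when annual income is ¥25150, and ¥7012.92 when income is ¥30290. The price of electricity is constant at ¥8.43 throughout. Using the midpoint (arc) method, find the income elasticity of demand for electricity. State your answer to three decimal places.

0.480

With a constant price, Q₁ = 6415.23/8.43 = 761.000 and Q₂ = 7012.92/8.43 = 831.900 (equivalently, work directly with expenditure since P cancels).
Midpoint %ΔQ = (7012.92 − 6415.23)/6714.08 = 0.08902; midpoint %ΔI = (30290 − 25150)/27720 = 0.18543.
η = 0.08902 / 0.18543 = 0.480.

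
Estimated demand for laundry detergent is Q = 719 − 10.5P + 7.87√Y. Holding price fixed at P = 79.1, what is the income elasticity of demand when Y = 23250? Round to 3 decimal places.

0.551

At P = 79.1, Y = 23250: Q = 1088.464.
Holding P constant, ∂Q/∂Y = 7.87/(2√Y) = 0.0258067.
η_Y = (∂Q/∂Y)·(Y/Q) = 0.0258067 × (23250/1088.464) = 0.551.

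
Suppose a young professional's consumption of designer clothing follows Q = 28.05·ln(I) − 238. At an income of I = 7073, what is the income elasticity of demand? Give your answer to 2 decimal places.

At I = 7073: Q = 10.636.
dQ/dI = 28.05/I = 0.00396579 at this income.
η = (dQ/dI)·(I/Q) = 0.00396579 × (7073/10.636) = 2.64.

2.64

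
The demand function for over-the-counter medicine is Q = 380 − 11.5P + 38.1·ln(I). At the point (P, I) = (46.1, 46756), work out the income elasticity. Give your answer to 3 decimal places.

At P = 46.1, I = 46756: Q = 259.528.
Holding P constant, ∂Q/∂I = 38.1/I = 0.000814869.
η_I = (∂Q/∂I)·(I/Q) = 0.000814869 × (46756/259.528) = 0.147.

0.147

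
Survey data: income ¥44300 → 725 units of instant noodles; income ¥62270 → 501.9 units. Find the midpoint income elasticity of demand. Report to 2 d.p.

ΔQ = 501.9 − 725 = -223.1; midpoint Q̄ = (725 + 501.9)/2 = 613.45.
ΔI = 62270 − 44300 = 17970; midpoint Ī = (44300 + 62270)/2 = 53285.
η = (ΔQ/Q̄) ÷ (ΔI/Ī) = (-223.1/613.45) ÷ (17970/53285) = -1.08.

-1.08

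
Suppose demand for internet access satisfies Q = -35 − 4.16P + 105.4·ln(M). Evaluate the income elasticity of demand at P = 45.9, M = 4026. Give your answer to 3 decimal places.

0.162

At P = 45.9, M = 4026: Q = 648.932.
Holding P constant, ∂Q/∂M = 105.4/M = 0.0261798.
η_M = (∂Q/∂M)·(M/Q) = 0.0261798 × (4026/648.932) = 0.162.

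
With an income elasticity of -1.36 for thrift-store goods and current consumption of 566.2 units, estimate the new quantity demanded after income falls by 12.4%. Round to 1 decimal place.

661.7

%ΔQ ≈ η × %ΔI = -1.36 × (-12.4%) = 16.864%.
New Q ≈ 566.2 × (1 + 0.16864) = 661.7.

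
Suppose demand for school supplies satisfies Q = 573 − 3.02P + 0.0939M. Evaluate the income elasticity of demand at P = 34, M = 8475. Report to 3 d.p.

0.629

At P = 34, M = 8475: Q = 1266.123.
Holding P constant, ∂Q/∂M = 0.0939.
η_M = (∂Q/∂M)·(M/Q) = 0.0939 × (8475/1266.123) = 0.629.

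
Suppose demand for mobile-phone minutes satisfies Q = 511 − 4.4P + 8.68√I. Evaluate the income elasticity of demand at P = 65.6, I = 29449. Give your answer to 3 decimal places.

At P = 65.6, I = 29449: Q = 1711.910.
Holding P constant, ∂Q/∂I = 8.68/(2√I) = 0.0252903.
η_I = (∂Q/∂I)·(I/Q) = 0.0252903 × (29449/1711.910) = 0.435.

0.435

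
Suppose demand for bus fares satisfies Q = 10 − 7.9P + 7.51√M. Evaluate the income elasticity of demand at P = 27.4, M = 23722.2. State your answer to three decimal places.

At P = 27.4, M = 23722.2: Q = 950.231.
Holding P constant, ∂Q/∂M = 7.51/(2√M) = 0.0243799.
η_M = (∂Q/∂M)·(M/Q) = 0.0243799 × (23722.2/950.231) = 0.609.

0.609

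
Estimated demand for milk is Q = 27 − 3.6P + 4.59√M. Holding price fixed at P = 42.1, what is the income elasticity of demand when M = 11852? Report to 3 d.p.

0.666

At P = 42.1, M = 11852: Q = 375.139.
Holding P constant, ∂Q/∂M = 4.59/(2√M) = 0.0210808.
η_M = (∂Q/∂M)·(M/Q) = 0.0210808 × (11852/375.139) = 0.666.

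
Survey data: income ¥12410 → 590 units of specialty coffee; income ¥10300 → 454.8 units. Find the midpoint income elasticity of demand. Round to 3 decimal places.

1.393

ΔQ = 454.8 − 590 = -135.2; midpoint Q̄ = (590 + 454.8)/2 = 522.4.
ΔI = 10300 − 12410 = -2110; midpoint Ī = (12410 + 10300)/2 = 11355.
η = (ΔQ/Q̄) ÷ (ΔI/Ī) = (-135.2/522.4) ÷ (-2110/11355) = 1.393.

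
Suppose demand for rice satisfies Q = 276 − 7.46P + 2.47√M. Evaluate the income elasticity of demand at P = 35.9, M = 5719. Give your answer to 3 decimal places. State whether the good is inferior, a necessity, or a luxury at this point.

0.479 (necessity)

At P = 35.9, M = 5719: Q = 194.977.
Holding P constant, ∂Q/∂M = 2.47/(2√M) = 0.0163308.
η_M = (∂Q/∂M)·(M/Q) = 0.0163308 × (5719/194.977) = 0.479.
Since 0 < η < 1, this is a necessity.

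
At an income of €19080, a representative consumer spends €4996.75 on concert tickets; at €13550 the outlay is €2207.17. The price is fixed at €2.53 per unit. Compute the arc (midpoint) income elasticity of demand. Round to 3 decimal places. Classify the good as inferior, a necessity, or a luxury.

With a constant price, Q₁ = 4996.75/2.53 = 1975.000 and Q₂ = 2207.17/2.53 = 872.399 (equivalently, work directly with expenditure since P cancels).
Midpoint %ΔQ = (2207.17 − 4996.75)/3601.96 = -0.77446; midpoint %ΔI = (13550 − 19080)/16315 = -0.33895.
η = -0.77446 / -0.33895 = 2.285.
η > 1 ⇒ luxury.

2.285 (luxury)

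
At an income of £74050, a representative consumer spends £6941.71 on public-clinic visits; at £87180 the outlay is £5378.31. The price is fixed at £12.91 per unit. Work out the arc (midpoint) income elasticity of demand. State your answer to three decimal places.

-1.558

With a constant price, Q₁ = 6941.71/12.91 = 537.700 and Q₂ = 5378.31/12.91 = 416.600 (equivalently, work directly with expenditure since P cancels).
Midpoint %ΔQ = (5378.31 − 6941.71)/6160.01 = -0.25380; midpoint %ΔI = (87180 − 74050)/80615 = 0.16287.
η = -0.25380 / 0.16287 = -1.558.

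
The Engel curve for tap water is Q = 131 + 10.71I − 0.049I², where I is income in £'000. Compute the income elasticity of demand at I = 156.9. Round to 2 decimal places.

At I = 156.9: Q = 605.1361.
dQ/dI = 10.71 − 0.098I = -4.66620.
η = (dQ/dI)·(I/Q) = -4.66620 × (156.9/605.1361) = -1.21.

-1.21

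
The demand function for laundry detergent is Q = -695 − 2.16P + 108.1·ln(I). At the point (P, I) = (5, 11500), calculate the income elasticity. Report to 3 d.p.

At P = 5, I = 11500: Q = 304.946.
Holding P constant, ∂Q/∂I = 108.1/I = 0.0094.
η_I = (∂Q/∂I)·(I/Q) = 0.0094 × (11500/304.946) = 0.354.

0.354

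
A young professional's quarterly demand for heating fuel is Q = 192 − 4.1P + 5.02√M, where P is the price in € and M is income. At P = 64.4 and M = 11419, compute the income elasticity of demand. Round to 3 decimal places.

0.578

At P = 64.4, M = 11419: Q = 464.396.
Holding P constant, ∂Q/∂M = 5.02/(2√M) = 0.0234887.
η_M = (∂Q/∂M)·(M/Q) = 0.0234887 × (11419/464.396) = 0.578.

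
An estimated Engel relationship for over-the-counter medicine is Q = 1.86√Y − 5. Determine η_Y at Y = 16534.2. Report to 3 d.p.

0.511

At Y = 16534.2: Q = 234.169.
dQ/dY = 1.86/(2√Y) = 0.00723255 at this income.
η = (dQ/dY)·(Y/Q) = 0.00723255 × (16534.2/234.169) = 0.511.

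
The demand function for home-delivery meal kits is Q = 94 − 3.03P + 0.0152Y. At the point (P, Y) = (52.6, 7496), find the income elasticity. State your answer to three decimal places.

2.346

At P = 52.6, Y = 7496: Q = 48.561.
Holding P constant, ∂Q/∂Y = 0.0152.
η_Y = (∂Q/∂Y)·(Y/Q) = 0.0152 × (7496/48.561) = 2.346.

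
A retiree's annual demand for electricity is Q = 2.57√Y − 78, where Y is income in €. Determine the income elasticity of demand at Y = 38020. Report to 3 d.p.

0.592

At Y = 38020: Q = 423.117.
dQ/dY = 2.57/(2√Y) = 0.00659018 at this income.
η = (dQ/dY)·(Y/Q) = 0.00659018 × (38020/423.117) = 0.592.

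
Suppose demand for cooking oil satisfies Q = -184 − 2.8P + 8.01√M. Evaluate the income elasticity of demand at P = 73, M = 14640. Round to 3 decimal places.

At P = 73, M = 14640: Q = 580.777.
Holding P constant, ∂Q/∂M = 8.01/(2√M) = 0.0331003.
η_M = (∂Q/∂M)·(M/Q) = 0.0331003 × (14640/580.777) = 0.834.

0.834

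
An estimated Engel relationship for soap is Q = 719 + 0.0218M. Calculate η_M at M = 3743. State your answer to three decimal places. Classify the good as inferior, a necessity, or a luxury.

At M = 3743: Q = 800.597.
dQ/dM = 0.0218.
η = (dQ/dM)·(M/Q) = 0.0218 × (3743/800.597) = 0.102.
Since 0 < η < 1, the good is a necessity.

0.102 (necessity)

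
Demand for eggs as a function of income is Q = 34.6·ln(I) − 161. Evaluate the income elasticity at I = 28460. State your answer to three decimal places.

0.178

At I = 28460: Q = 193.866.
dQ/dI = 34.6/I = 0.00121574 at this income.
η = (dQ/dI)·(I/Q) = 0.00121574 × (28460/193.866) = 0.178.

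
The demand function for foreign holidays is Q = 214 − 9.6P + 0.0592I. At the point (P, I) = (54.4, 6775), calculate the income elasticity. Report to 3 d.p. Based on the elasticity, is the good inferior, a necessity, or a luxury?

At P = 54.4, I = 6775: Q = 92.840.
Holding P constant, ∂Q/∂I = 0.0592.
η_I = (∂Q/∂I)·(I/Q) = 0.0592 × (6775/92.840) = 4.320.
Since η > 1, this is a luxury.

4.320 (luxury)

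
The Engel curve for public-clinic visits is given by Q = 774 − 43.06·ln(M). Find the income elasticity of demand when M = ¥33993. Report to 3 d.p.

-0.133

At M = 33993: Q = 324.716.
dQ/dM = -43.06/M = -0.00126673 at this income.
η = (dQ/dM)·(M/Q) = -0.00126673 × (33993/324.716) = -0.133.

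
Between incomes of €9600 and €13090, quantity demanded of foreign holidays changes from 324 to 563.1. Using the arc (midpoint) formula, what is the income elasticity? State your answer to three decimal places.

1.752

ΔQ = 563.1 − 324 = 239.1; midpoint Q̄ = (324 + 563.1)/2 = 443.55.
ΔI = 13090 − 9600 = 3490; midpoint Ī = (9600 + 13090)/2 = 11345.
η = (ΔQ/Q̄) ÷ (ΔI/Ī) = (239.1/443.55) ÷ (3490/11345) = 1.752.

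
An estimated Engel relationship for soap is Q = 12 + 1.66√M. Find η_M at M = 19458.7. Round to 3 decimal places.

0.475

At M = 19458.7: Q = 243.561.
dQ/dM = 1.66/(2√M) = 0.00595006 at this income.
η = (dQ/dM)·(M/Q) = 0.00595006 × (19458.7/243.561) = 0.475.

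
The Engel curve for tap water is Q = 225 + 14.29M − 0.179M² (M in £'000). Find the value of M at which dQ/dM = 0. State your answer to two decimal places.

dQ/dM = 14.29 − 0.358M.
The good is inferior where dQ/dM < 0. Setting dQ/dM = 0 gives M = 14.29 / 0.358 = 39.92.

39.92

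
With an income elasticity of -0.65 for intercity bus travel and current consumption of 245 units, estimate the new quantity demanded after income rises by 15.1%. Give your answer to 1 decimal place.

%ΔQ ≈ η × %ΔI = -0.65 × 15.1% = -9.815%.
New Q ≈ 245 × (1 − 0.09815) = 221.0.

221.0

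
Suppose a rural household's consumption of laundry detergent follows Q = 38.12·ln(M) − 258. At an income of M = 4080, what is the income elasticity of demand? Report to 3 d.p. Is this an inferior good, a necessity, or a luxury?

At M = 4080: Q = 58.924.
dQ/dM = 38.12/M = 0.00934314 at this income.
η = (dQ/dM)·(M/Q) = 0.00934314 × (4080/58.924) = 0.647.
Since 0 < η < 1, the good is a necessity.

0.647 (necessity)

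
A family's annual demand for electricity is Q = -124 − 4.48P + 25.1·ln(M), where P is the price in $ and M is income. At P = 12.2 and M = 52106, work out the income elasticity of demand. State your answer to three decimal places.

At P = 12.2, M = 52106: Q = 93.956.
Holding P constant, ∂Q/∂M = 25.1/M = 0.00048171.
η_M = (∂Q/∂M)·(M/Q) = 0.00048171 × (52106/93.956) = 0.267.

0.267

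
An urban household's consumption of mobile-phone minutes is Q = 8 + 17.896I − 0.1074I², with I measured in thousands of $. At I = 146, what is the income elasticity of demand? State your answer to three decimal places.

At I = 146: Q = 331.4776.
dQ/dI = 17.896 − 0.2148I = -13.46480.
η = (dQ/dI)·(I/Q) = -13.46480 × (146/331.4776) = -5.931.

-5.931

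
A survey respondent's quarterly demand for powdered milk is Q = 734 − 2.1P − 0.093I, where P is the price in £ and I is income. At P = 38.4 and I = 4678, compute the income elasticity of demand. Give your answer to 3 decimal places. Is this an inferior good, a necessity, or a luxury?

-1.993 (inferior good)

At P = 38.4, I = 4678: Q = 218.306.
Holding P constant, ∂Q/∂I = −0.093.
η_I = (∂Q/∂I)·(I/Q) = -0.093 × (4678/218.306) = -1.993.
Since η < 0, this is an inferior good.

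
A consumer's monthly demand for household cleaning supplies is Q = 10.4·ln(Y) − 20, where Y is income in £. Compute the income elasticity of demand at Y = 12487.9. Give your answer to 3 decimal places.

0.133

At Y = 12487.9: Q = 78.098.
dQ/dY = 10.4/Y = 0.000832806 at this income.
η = (dQ/dY)·(Y/Q) = 0.000832806 × (12487.9/78.098) = 0.133.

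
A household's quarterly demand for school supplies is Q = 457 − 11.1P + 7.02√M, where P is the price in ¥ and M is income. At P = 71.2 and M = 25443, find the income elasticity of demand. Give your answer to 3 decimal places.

0.712

At P = 71.2, M = 25443: Q = 786.431.
Holding P constant, ∂Q/∂M = 7.02/(2√M) = 0.0220051.
η_M = (∂Q/∂M)·(M/Q) = 0.0220051 × (25443/786.431) = 0.712.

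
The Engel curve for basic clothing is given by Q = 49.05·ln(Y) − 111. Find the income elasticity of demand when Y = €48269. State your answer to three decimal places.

At Y = 48269: Q = 417.982.
dQ/dY = 49.05/Y = 0.00101618 at this income.
η = (dQ/dY)·(Y/Q) = 0.00101618 × (48269/417.982) = 0.117.

0.117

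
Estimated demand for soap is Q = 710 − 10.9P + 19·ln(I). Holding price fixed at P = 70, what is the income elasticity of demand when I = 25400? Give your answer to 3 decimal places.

At P = 70, I = 25400: Q = 139.708.
Holding P constant, ∂Q/∂I = 19/I = 0.000748031.
η_I = (∂Q/∂I)·(I/Q) = 0.000748031 × (25400/139.708) = 0.136.

0.136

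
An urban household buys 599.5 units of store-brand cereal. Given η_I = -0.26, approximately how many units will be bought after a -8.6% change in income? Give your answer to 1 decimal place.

%ΔQ ≈ η × %ΔI = -0.26 × (-8.6%) = 2.236%.
New Q ≈ 599.5 × (1 + 0.02236) = 612.9.

612.9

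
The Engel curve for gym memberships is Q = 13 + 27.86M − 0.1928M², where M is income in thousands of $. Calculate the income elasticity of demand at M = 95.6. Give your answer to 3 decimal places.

At M = 95.6: Q = 914.3474.
dQ/dM = 27.86 − 0.3856M = -9.00336.
η = (dQ/dM)·(M/Q) = -9.00336 × (95.6/914.3474) = -0.941.

-0.941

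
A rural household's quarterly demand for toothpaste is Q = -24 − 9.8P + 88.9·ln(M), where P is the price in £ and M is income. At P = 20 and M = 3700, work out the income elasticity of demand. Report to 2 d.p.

At P = 20, M = 3700: Q = 510.410.
Holding P constant, ∂Q/∂M = 88.9/M = 0.024027.
η_M = (∂Q/∂M)·(M/Q) = 0.024027 × (3700/510.410) = 0.17.

0.17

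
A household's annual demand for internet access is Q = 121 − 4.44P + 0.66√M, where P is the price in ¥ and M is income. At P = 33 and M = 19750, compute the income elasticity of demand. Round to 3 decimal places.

At P = 33, M = 19750: Q = 67.233.
Holding P constant, ∂Q/∂M = 0.66/(2√M) = 0.00234817.
η_M = (∂Q/∂M)·(M/Q) = 0.00234817 × (19750/67.233) = 0.690.

0.690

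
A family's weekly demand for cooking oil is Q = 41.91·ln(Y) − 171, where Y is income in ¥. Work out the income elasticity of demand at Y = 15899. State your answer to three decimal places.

0.179

At Y = 15899: Q = 234.438.
dQ/dY = 41.91/Y = 0.00263601 at this income.
η = (dQ/dY)·(Y/Q) = 0.00263601 × (15899/234.438) = 0.179.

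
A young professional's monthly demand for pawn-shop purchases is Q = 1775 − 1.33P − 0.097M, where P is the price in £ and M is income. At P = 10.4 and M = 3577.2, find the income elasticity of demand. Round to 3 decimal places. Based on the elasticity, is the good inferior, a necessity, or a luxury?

At P = 10.4, M = 3577.2: Q = 1414.180.
Holding P constant, ∂Q/∂M = −0.097.
η_M = (∂Q/∂M)·(M/Q) = -0.097 × (3577.2/1414.180) = -0.245.
Since η < 0, this is an inferior good.

-0.245 (inferior good)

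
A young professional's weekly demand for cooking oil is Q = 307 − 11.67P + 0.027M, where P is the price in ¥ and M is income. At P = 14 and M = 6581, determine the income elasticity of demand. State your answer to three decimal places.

0.553

At P = 14, M = 6581: Q = 321.307.
Holding P constant, ∂Q/∂M = 0.027.
η_M = (∂Q/∂M)·(M/Q) = 0.027 × (6581/321.307) = 0.553.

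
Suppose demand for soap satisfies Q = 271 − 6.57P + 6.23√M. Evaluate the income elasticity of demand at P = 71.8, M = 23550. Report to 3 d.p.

At P = 71.8, M = 23550: Q = 755.330.
Holding P constant, ∂Q/∂M = 6.23/(2√M) = 0.0202984.
η_M = (∂Q/∂M)·(M/Q) = 0.0202984 × (23550/755.330) = 0.633.

0.633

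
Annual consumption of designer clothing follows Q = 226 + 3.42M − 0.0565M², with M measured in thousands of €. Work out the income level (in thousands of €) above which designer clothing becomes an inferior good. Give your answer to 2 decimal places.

dQ/dM = 3.42 − 0.113M.
The good is inferior where dQ/dM < 0. Setting dQ/dM = 0 gives M = 3.42 / 0.113 = 30.27.

30.27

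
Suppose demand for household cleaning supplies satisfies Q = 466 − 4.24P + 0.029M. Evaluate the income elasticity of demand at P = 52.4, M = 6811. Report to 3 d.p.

0.448

At P = 52.4, M = 6811: Q = 441.343.
Holding P constant, ∂Q/∂M = 0.029.
η_M = (∂Q/∂M)·(M/Q) = 0.029 × (6811/441.343) = 0.448.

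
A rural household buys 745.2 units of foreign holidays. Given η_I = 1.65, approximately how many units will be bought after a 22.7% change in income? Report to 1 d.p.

1024.3

%ΔQ ≈ η × %ΔI = 1.65 × 22.7% = 37.455%.
New Q ≈ 745.2 × (1 + 0.37455) = 1024.3.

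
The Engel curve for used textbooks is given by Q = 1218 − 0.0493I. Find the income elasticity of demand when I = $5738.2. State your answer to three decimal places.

-0.303

At I = 5738.2: Q = 935.107.
dQ/dI = −0.0493.
η = (dQ/dI)·(I/Q) = -0.0493 × (5738.2/935.107) = -0.303.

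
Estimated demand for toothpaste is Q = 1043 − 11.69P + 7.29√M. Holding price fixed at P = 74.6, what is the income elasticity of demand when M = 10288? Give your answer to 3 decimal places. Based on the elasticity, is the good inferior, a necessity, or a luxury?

At P = 74.6, M = 10288: Q = 910.349.
Holding P constant, ∂Q/∂M = 7.29/(2√M) = 0.0359362.
η_M = (∂Q/∂M)·(M/Q) = 0.0359362 × (10288/910.349) = 0.406.
Since 0 < η < 1, this is a necessity.

0.406 (necessity)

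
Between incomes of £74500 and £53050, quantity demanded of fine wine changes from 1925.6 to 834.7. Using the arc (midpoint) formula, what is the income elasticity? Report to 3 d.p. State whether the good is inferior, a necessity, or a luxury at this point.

ΔQ = 834.7 − 1925.6 = -1090.9; midpoint Q̄ = (1925.6 + 834.7)/2 = 1380.15.
ΔI = 53050 − 74500 = -21450; midpoint Ī = (74500 + 53050)/2 = 63775.
η = (ΔQ/Q̄) ÷ (ΔI/Ī) = (-1090.9/1380.15) ÷ (-21450/63775) = 2.350.
η > 1 ⇒ luxury.

2.350 (luxury)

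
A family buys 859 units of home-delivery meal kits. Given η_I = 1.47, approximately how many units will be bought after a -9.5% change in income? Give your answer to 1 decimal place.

739.0

%ΔQ ≈ η × %ΔI = 1.47 × (-9.5%) = -13.965%.
New Q ≈ 859 × (1 − 0.13965) = 739.0.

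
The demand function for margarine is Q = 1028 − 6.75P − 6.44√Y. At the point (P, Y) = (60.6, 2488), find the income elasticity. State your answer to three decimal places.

-0.539

At P = 60.6, Y = 2488: Q = 297.724.
Holding P constant, ∂Q/∂Y = -6.44/(2√Y) = -0.0645551.
η_Y = (∂Q/∂Y)·(Y/Q) = -0.0645551 × (2488/297.724) = -0.539.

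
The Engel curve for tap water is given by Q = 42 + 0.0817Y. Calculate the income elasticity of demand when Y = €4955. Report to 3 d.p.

0.906

At Y = 4955: Q = 446.823.
dQ/dY = 0.0817.
η = (dQ/dY)·(Y/Q) = 0.0817 × (4955/446.823) = 0.906.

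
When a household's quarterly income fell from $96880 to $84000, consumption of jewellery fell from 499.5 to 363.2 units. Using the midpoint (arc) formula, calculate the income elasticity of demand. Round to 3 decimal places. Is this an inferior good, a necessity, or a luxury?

2.219 (luxury)

ΔQ = 363.2 − 499.5 = -136.3; midpoint Q̄ = (499.5 + 363.2)/2 = 431.35.
ΔI = 84000 − 96880 = -12880; midpoint Ī = (96880 + 84000)/2 = 90440.
η = (ΔQ/Q̄) ÷ (ΔI/Ī) = (-136.3/431.35) ÷ (-12880/90440) = 2.219.
η > 1 ⇒ luxury.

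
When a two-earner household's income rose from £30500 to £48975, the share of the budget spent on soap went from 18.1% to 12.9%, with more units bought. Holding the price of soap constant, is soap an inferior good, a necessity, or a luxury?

necessity

Quantity rises but the budget share falls as income rises, so 0 < η < 1.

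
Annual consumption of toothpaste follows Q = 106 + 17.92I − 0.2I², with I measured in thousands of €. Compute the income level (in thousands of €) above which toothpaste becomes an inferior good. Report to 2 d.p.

44.80

dQ/dI = 17.92 − 0.4I.
The good is inferior where dQ/dI < 0. Setting dQ/dI = 0 gives I = 17.92 / 0.4 = 44.80.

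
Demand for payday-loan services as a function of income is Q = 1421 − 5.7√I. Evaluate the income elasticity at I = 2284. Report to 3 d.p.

At I = 2284: Q = 1148.590.
dQ/dI = -5.7/(2√I) = -0.0596344 at this income.
η = (dQ/dI)·(I/Q) = -0.0596344 × (2284/1148.590) = -0.119.

-0.119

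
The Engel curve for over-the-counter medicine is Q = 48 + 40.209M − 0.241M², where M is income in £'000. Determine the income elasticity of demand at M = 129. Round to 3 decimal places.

At M = 129: Q = 1224.4800.
dQ/dM = 40.209 − 0.482M = -21.96900.
η = (dQ/dM)·(M/Q) = -21.96900 × (129/1224.4800) = -2.314.

-2.314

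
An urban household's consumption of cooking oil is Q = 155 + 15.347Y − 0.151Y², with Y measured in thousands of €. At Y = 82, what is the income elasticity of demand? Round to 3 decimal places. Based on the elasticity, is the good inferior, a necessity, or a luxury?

-1.940 (inferior good)

At Y = 82: Q = 398.1300.
dQ/dY = 15.347 − 0.302Y = -9.41700.
η = (dQ/dY)·(Y/Q) = -9.41700 × (82/398.1300) = -1.940.
η < 0 ⇒ inferior good.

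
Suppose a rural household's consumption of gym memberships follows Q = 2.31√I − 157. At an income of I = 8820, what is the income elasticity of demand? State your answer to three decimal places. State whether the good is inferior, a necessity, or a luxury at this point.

1.810 (luxury)

At I = 8820: Q = 59.943.
dQ/dI = 2.31/(2√I) = 0.0122984 at this income.
η = (dQ/dI)·(I/Q) = 0.0122984 × (8820/59.943) = 1.810.
Since η > 1, the good is a luxury.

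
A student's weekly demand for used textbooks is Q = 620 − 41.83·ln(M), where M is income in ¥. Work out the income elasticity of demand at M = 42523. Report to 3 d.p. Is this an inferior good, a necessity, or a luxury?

-0.240 (inferior good)

At M = 42523: Q = 174.184.
dQ/dM = -41.83/M = -0.000983703 at this income.
η = (dQ/dM)·(M/Q) = -0.000983703 × (42523/174.184) = -0.240.
Since η < 0, the good is an inferior good.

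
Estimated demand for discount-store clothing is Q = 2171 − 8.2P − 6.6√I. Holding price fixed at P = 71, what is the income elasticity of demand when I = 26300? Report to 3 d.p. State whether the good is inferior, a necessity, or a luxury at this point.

-1.032 (inferior good)

At P = 71, I = 26300: Q = 518.460.
Holding P constant, ∂Q/∂I = -6.6/(2√I) = -0.0203487.
η_I = (∂Q/∂I)·(I/Q) = -0.0203487 × (26300/518.460) = -1.032.
Since η < 0, this is an inferior good.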